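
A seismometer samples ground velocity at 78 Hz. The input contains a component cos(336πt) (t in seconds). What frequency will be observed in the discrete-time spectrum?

ω = 336π rad/s → f = ω/(2π) = 168 Hz.
168 Hz mod fs = 12 Hz.
12 Hz ≤ fs/2 = 39 Hz, appears at 12 Hz.

12 Hz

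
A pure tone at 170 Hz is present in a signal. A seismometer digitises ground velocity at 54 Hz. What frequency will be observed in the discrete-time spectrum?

8 Hz

170 Hz mod fs = 8 Hz.
8 Hz ≤ fs/2 = 27 Hz, appears at 8 Hz.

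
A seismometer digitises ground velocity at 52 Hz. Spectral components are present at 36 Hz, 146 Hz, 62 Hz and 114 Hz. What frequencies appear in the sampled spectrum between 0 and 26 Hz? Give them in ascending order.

10 Hz, 16 Hz

fs/2 = 26 Hz.
36 Hz > fs/2 = 26 Hz, folds to fs − 36 Hz = 16 Hz.
146 Hz mod fs = 42 Hz.
42 Hz > fs/2 = 26 Hz, folds to fs − 42 Hz = 10 Hz.
62 Hz mod fs = 10 Hz.
10 Hz ≤ fs/2 = 26 Hz, appears at 10 Hz.
114 Hz mod fs = 10 Hz.
10 Hz ≤ fs/2 = 26 Hz, appears at 10 Hz.
Distinct values: {10 Hz, 16 Hz}.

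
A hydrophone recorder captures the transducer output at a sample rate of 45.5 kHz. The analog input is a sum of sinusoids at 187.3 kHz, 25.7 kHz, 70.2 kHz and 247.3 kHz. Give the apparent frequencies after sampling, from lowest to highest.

5.3 kHz, 19.8 kHz, 20.8 kHz

fs/2 = 22.75 kHz.
187.3 kHz mod fs = 5.3 kHz.
5.3 kHz ≤ fs/2 = 22.75 kHz, appears at 5.3 kHz.
25.7 kHz > fs/2 = 22.75 kHz, folds to fs − 25.7 kHz = 19.8 kHz.
70.2 kHz mod fs = 24.7 kHz.
24.7 kHz > fs/2 = 22.75 kHz, folds to fs − 24.7 kHz = 20.8 kHz.
247.3 kHz mod fs = 19.8 kHz.
19.8 kHz ≤ fs/2 = 22.75 kHz, appears at 19.8 kHz.
Distinct values: {5.3 kHz, 19.8 kHz, 20.8 kHz}.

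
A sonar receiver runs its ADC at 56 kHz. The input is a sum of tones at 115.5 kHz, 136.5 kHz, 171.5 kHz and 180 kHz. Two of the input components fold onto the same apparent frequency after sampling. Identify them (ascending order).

fs/2 = 28 kHz.
115.5 kHz mod fs = 3.5 kHz.
3.5 kHz ≤ fs/2 = 28 kHz, appears at 3.5 kHz.
136.5 kHz mod fs = 24.5 kHz.
24.5 kHz ≤ fs/2 = 28 kHz, appears at 24.5 kHz.
171.5 kHz mod fs = 3.5 kHz.
3.5 kHz ≤ fs/2 = 28 kHz, appears at 3.5 kHz.
180 kHz mod fs = 12 kHz.
12 kHz ≤ fs/2 = 28 kHz, appears at 12 kHz.
115.5 kHz and 171.5 kHz both map to 3.5 kHz.

115.5 kHz, 171.5 kHz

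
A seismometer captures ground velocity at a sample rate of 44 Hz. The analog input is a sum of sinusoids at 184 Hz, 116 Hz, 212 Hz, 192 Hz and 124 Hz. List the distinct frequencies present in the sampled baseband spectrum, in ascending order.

fs/2 = 22 Hz.
184 Hz mod fs = 8 Hz.
8 Hz ≤ fs/2 = 22 Hz, appears at 8 Hz.
116 Hz mod fs = 28 Hz.
28 Hz > fs/2 = 22 Hz, folds to fs − 28 Hz = 16 Hz.
212 Hz mod fs = 36 Hz.
36 Hz > fs/2 = 22 Hz, folds to fs − 36 Hz = 8 Hz.
192 Hz mod fs = 16 Hz.
16 Hz ≤ fs/2 = 22 Hz, appears at 16 Hz.
124 Hz mod fs = 36 Hz.
36 Hz > fs/2 = 22 Hz, folds to fs − 36 Hz = 8 Hz.
Distinct values: {8 Hz, 16 Hz}.

8 Hz, 16 Hz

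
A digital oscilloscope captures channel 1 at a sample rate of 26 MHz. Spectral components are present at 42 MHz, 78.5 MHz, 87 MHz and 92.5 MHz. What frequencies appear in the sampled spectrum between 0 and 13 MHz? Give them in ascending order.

0.5 MHz, 9 MHz, 10 MHz, 11.5 MHz

fs/2 = 13 MHz.
42 MHz mod fs = 16 MHz.
16 MHz > fs/2 = 13 MHz, folds to fs − 16 MHz = 10 MHz.
78.5 MHz mod fs = 0.5 MHz.
0.5 MHz ≤ fs/2 = 13 MHz, appears at 0.5 MHz.
87 MHz mod fs = 9 MHz.
9 MHz ≤ fs/2 = 13 MHz, appears at 9 MHz.
92.5 MHz mod fs = 14.5 MHz.
14.5 MHz > fs/2 = 13 MHz, folds to fs − 14.5 MHz = 11.5 MHz.
Distinct values: {0.5 MHz, 9 MHz, 10 MHz, 11.5 MHz}.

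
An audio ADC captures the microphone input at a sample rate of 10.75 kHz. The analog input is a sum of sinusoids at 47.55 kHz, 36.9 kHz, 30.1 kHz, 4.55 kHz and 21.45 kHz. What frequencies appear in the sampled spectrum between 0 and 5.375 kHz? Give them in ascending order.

0.05 kHz, 2.15 kHz, 4.55 kHz, 4.65 kHz

fs/2 = 5.375 kHz.
47.55 kHz mod fs = 4.55 kHz.
4.55 kHz ≤ fs/2 = 5.375 kHz, appears at 4.55 kHz.
36.9 kHz mod fs = 4.65 kHz.
4.65 kHz ≤ fs/2 = 5.375 kHz, appears at 4.65 kHz.
30.1 kHz mod fs = 8.6 kHz.
8.6 kHz > fs/2 = 5.375 kHz, folds to fs − 8.6 kHz = 2.15 kHz.
4.55 kHz ≤ fs/2 = 5.375 kHz, passes unchanged.
21.45 kHz mod fs = 10.7 kHz.
10.7 kHz > fs/2 = 5.375 kHz, folds to fs − 10.7 kHz = 0.05 kHz.
Distinct values: {0.05 kHz, 2.15 kHz, 4.55 kHz, 4.65 kHz}.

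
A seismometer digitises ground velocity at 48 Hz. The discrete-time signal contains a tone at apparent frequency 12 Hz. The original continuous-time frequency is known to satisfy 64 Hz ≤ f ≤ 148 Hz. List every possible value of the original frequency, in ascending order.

84 Hz, 108 Hz, 132 Hz

Frequencies that alias to 12 Hz are k·fs ± 12 Hz for integer k ≥ 0.
k=0: 12 Hz.
k=1: 36 Hz, 60 Hz.
k=2: 84 Hz, 108 Hz.
k=3: 132 Hz, 156 Hz.
k=4: 180 Hz, 204 Hz.
Within [64 Hz, 148 Hz]: 84 Hz, 108 Hz, 132 Hz.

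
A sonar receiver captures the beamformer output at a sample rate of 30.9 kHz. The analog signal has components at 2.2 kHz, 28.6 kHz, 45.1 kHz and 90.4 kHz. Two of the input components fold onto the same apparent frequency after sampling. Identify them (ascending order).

28.6 kHz, 90.4 kHz

fs/2 = 15.45 kHz.
2.2 kHz ≤ fs/2 = 15.45 kHz, passes unchanged.
28.6 kHz > fs/2 = 15.45 kHz, folds to fs − 28.6 kHz = 2.3 kHz.
45.1 kHz mod fs = 14.2 kHz.
14.2 kHz ≤ fs/2 = 15.45 kHz, appears at 14.2 kHz.
90.4 kHz mod fs = 28.6 kHz.
28.6 kHz > fs/2 = 15.45 kHz, folds to fs − 28.6 kHz = 2.3 kHz.
28.6 kHz and 90.4 kHz both map to 2.3 kHz.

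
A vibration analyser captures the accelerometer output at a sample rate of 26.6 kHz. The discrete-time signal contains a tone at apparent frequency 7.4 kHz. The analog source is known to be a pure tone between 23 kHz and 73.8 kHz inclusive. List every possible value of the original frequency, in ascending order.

34 kHz, 45.8 kHz, 60.6 kHz, 72.4 kHz

Frequencies that alias to 7.4 kHz are k·fs ± 7.4 kHz for integer k ≥ 0.
k=0: 7.4 kHz.
k=1: 19.2 kHz, 34 kHz.
k=2: 45.8 kHz, 60.6 kHz.
k=3: 72.4 kHz, 87.2 kHz.
k=4: 99 kHz, 113.8 kHz.
Within [23 kHz, 73.8 kHz]: 34 kHz, 45.8 kHz, 60.6 kHz, 72.4 kHz.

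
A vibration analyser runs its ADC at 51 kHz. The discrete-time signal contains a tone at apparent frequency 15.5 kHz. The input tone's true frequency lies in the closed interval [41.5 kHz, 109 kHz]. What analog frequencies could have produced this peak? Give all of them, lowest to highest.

Frequencies that alias to 15.5 kHz are k·fs ± 15.5 kHz for integer k ≥ 0.
k=0: 15.5 kHz.
k=1: 35.5 kHz, 66.5 kHz.
k=2: 86.5 kHz, 117.5 kHz.
k=3: 137.5 kHz, 168.5 kHz.
Within [41.5 kHz, 109 kHz]: 66.5 kHz, 86.5 kHz.

66.5 kHz, 86.5 kHz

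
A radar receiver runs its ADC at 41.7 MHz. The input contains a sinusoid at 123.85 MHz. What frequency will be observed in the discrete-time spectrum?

1.25 MHz

123.85 MHz mod fs = 40.45 MHz.
40.45 MHz > fs/2 = 20.85 MHz, folds to fs − 40.45 MHz = 1.25 MHz.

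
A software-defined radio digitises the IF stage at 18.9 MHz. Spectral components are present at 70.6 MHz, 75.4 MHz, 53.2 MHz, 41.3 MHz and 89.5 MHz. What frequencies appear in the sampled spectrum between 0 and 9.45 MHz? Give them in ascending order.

0.2 MHz, 3.5 MHz, 5 MHz

fs/2 = 9.45 MHz.
70.6 MHz mod fs = 13.9 MHz.
13.9 MHz > fs/2 = 9.45 MHz, folds to fs − 13.9 MHz = 5 MHz.
75.4 MHz mod fs = 18.7 MHz.
18.7 MHz > fs/2 = 9.45 MHz, folds to fs − 18.7 MHz = 0.2 MHz.
53.2 MHz mod fs = 15.4 MHz.
15.4 MHz > fs/2 = 9.45 MHz, folds to fs − 15.4 MHz = 3.5 MHz.
41.3 MHz mod fs = 3.5 MHz.
3.5 MHz ≤ fs/2 = 9.45 MHz, appears at 3.5 MHz.
89.5 MHz mod fs = 13.9 MHz.
13.9 MHz > fs/2 = 9.45 MHz, folds to fs − 13.9 MHz = 5 MHz.
Distinct values: {0.2 MHz, 3.5 MHz, 5 MHz}.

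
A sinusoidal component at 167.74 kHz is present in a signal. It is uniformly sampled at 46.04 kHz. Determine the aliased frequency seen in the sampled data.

16.42 kHz

167.74 kHz mod fs = 29.62 kHz.
29.62 kHz > fs/2 = 23.02 kHz, folds to fs − 29.62 kHz = 16.42 kHz.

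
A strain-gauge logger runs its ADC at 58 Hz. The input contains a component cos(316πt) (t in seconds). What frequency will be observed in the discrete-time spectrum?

ω = 316π rad/s → f = ω/(2π) = 158 Hz.
158 Hz mod fs = 42 Hz.
42 Hz > fs/2 = 29 Hz, folds to fs − 42 Hz = 16 Hz.

16 Hz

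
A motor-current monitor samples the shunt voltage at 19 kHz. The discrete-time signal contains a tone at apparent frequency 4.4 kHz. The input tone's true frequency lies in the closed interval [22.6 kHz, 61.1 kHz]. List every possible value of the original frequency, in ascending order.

Frequencies that alias to 4.4 kHz are k·fs ± 4.4 kHz for integer k ≥ 0.
k=0: 4.4 kHz.
k=1: 14.6 kHz, 23.4 kHz.
k=2: 33.6 kHz, 42.4 kHz.
k=3: 52.6 kHz, 61.4 kHz.
k=4: 71.6 kHz, 80.4 kHz.
Within [22.6 kHz, 61.1 kHz]: 23.4 kHz, 33.6 kHz, 42.4 kHz, 52.6 kHz.

23.4 kHz, 33.6 kHz, 42.4 kHz, 52.6 kHz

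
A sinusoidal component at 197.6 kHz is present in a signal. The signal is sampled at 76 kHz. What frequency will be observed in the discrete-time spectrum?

30.4 kHz

197.6 kHz mod fs = 45.6 kHz.
45.6 kHz > fs/2 = 38 kHz, folds to fs − 45.6 kHz = 30.4 kHz.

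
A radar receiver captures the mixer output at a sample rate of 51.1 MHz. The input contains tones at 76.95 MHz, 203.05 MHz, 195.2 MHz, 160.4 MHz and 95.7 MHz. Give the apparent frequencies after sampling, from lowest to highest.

fs/2 = 25.55 MHz.
76.95 MHz mod fs = 25.85 MHz.
25.85 MHz > fs/2 = 25.55 MHz, folds to fs − 25.85 MHz = 25.25 MHz.
203.05 MHz mod fs = 49.75 MHz.
49.75 MHz > fs/2 = 25.55 MHz, folds to fs − 49.75 MHz = 1.35 MHz.
195.2 MHz mod fs = 41.9 MHz.
41.9 MHz > fs/2 = 25.55 MHz, folds to fs − 41.9 MHz = 9.2 MHz.
160.4 MHz mod fs = 7.1 MHz.
7.1 MHz ≤ fs/2 = 25.55 MHz, appears at 7.1 MHz.
95.7 MHz mod fs = 44.6 MHz.
44.6 MHz > fs/2 = 25.55 MHz, folds to fs − 44.6 MHz = 6.5 MHz.
Distinct values: {1.35 MHz, 6.5 MHz, 7.1 MHz, 9.2 MHz, 25.25 MHz}.

1.35 MHz, 6.5 MHz, 7.1 MHz, 9.2 MHz, 25.25 MHz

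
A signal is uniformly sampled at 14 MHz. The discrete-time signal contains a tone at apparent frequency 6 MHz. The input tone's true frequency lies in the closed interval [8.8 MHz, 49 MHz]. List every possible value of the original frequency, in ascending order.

20 MHz, 22 MHz, 34 MHz, 36 MHz, 48 MHz

Frequencies that alias to 6 MHz are k·fs ± 6 MHz for integer k ≥ 0.
k=0: 6 MHz.
k=1: 8 MHz, 20 MHz.
k=2: 22 MHz, 34 MHz.
k=3: 36 MHz, 48 MHz.
k=4: 50 MHz, 62 MHz.
Within [8.8 MHz, 49 MHz]: 20 MHz, 22 MHz, 34 MHz, 36 MHz, 48 MHz.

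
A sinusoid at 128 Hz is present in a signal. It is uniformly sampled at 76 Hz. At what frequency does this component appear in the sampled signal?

24 Hz

128 Hz mod fs = 52 Hz.
52 Hz > fs/2 = 38 Hz, folds to fs − 52 Hz = 24 Hz.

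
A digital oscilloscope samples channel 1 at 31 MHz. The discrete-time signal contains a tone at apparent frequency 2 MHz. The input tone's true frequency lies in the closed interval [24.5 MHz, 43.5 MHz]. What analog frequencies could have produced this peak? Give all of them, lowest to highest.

Frequencies that alias to 2 MHz are k·fs ± 2 MHz for integer k ≥ 0.
k=0: 2 MHz.
k=1: 29 MHz, 33 MHz.
k=2: 60 MHz, 64 MHz.
Within [24.5 MHz, 43.5 MHz]: 29 MHz, 33 MHz.

29 MHz, 33 MHz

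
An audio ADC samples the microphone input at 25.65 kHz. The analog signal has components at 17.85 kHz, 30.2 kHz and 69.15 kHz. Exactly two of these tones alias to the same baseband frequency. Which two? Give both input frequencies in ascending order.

17.85 kHz, 69.15 kHz

fs/2 = 12.825 kHz.
17.85 kHz > fs/2 = 12.825 kHz, folds to fs − 17.85 kHz = 7.8 kHz.
30.2 kHz mod fs = 4.55 kHz.
4.55 kHz ≤ fs/2 = 12.825 kHz, appears at 4.55 kHz.
69.15 kHz mod fs = 17.85 kHz.
17.85 kHz > fs/2 = 12.825 kHz, folds to fs − 17.85 kHz = 7.8 kHz.
17.85 kHz and 69.15 kHz both map to 7.8 kHz.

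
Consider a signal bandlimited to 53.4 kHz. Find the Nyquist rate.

Nyquist rate = 2 × 53.4 kHz = 106.8 kHz.

106.8 kHz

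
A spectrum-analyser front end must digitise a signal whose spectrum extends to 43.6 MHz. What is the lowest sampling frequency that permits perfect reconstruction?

Nyquist rate = 2 × 43.6 MHz = 87.2 MHz.

87.2 MHz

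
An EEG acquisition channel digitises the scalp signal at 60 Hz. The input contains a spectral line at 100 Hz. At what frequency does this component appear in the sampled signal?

100 Hz mod fs = 40 Hz.
40 Hz > fs/2 = 30 Hz, folds to fs − 40 Hz = 20 Hz.

20 Hz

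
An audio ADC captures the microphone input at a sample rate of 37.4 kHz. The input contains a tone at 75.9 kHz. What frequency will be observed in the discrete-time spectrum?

1.1 kHz

75.9 kHz mod fs = 1.1 kHz.
1.1 kHz ≤ fs/2 = 18.7 kHz, appears at 1.1 kHz.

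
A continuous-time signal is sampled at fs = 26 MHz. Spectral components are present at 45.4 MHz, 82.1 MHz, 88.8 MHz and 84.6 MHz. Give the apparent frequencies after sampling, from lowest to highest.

4.1 MHz, 6.6 MHz, 10.8 MHz

fs/2 = 13 MHz.
45.4 MHz mod fs = 19.4 MHz.
19.4 MHz > fs/2 = 13 MHz, folds to fs − 19.4 MHz = 6.6 MHz.
82.1 MHz mod fs = 4.1 MHz.
4.1 MHz ≤ fs/2 = 13 MHz, appears at 4.1 MHz.
88.8 MHz mod fs = 10.8 MHz.
10.8 MHz ≤ fs/2 = 13 MHz, appears at 10.8 MHz.
84.6 MHz mod fs = 6.6 MHz.
6.6 MHz ≤ fs/2 = 13 MHz, appears at 6.6 MHz.
Distinct values: {4.1 MHz, 6.6 MHz, 10.8 MHz}.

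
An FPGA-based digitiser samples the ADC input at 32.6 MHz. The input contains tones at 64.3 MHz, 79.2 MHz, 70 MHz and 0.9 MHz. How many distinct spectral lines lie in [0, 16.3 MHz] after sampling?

fs/2 = 16.3 MHz.
64.3 MHz mod fs = 31.7 MHz.
31.7 MHz > fs/2 = 16.3 MHz, folds to fs − 31.7 MHz = 0.9 MHz.
79.2 MHz mod fs = 14 MHz.
14 MHz ≤ fs/2 = 16.3 MHz, appears at 14 MHz.
70 MHz mod fs = 4.8 MHz.
4.8 MHz ≤ fs/2 = 16.3 MHz, appears at 4.8 MHz.
0.9 MHz ≤ fs/2 = 16.3 MHz, passes unchanged.
Distinct values: {0.9 MHz, 4.8 MHz, 14 MHz} → 3.

3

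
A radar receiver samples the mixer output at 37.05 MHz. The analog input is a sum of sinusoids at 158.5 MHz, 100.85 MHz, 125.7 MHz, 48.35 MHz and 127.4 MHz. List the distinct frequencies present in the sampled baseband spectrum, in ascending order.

fs/2 = 18.525 MHz.
158.5 MHz mod fs = 10.3 MHz.
10.3 MHz ≤ fs/2 = 18.525 MHz, appears at 10.3 MHz.
100.85 MHz mod fs = 26.75 MHz.
26.75 MHz > fs/2 = 18.525 MHz, folds to fs − 26.75 MHz = 10.3 MHz.
125.7 MHz mod fs = 14.55 MHz.
14.55 MHz ≤ fs/2 = 18.525 MHz, appears at 14.55 MHz.
48.35 MHz mod fs = 11.3 MHz.
11.3 MHz ≤ fs/2 = 18.525 MHz, appears at 11.3 MHz.
127.4 MHz mod fs = 16.25 MHz.
16.25 MHz ≤ fs/2 = 18.525 MHz, appears at 16.25 MHz.
Distinct values: {10.3 MHz, 11.3 MHz, 14.55 MHz, 16.25 MHz}.

10.3 MHz, 11.3 MHz, 14.55 MHz, 16.25 MHz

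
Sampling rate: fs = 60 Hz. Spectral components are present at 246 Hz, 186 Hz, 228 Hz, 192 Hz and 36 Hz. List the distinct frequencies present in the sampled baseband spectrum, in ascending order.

fs/2 = 30 Hz.
246 Hz mod fs = 6 Hz.
6 Hz ≤ fs/2 = 30 Hz, appears at 6 Hz.
186 Hz mod fs = 6 Hz.
6 Hz ≤ fs/2 = 30 Hz, appears at 6 Hz.
228 Hz mod fs = 48 Hz.
48 Hz > fs/2 = 30 Hz, folds to fs − 48 Hz = 12 Hz.
192 Hz mod fs = 12 Hz.
12 Hz ≤ fs/2 = 30 Hz, appears at 12 Hz.
36 Hz > fs/2 = 30 Hz, folds to fs − 36 Hz = 24 Hz.
Distinct values: {6 Hz, 12 Hz, 24 Hz}.

6 Hz, 12 Hz, 24 Hz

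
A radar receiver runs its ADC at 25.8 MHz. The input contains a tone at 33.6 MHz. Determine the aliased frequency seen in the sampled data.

7.8 MHz

33.6 MHz mod fs = 7.8 MHz.
7.8 MHz ≤ fs/2 = 12.9 MHz, appears at 7.8 MHz.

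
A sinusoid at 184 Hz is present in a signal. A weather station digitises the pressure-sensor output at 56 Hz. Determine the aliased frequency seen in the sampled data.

16 Hz

184 Hz mod fs = 16 Hz.
16 Hz ≤ fs/2 = 28 Hz, appears at 16 Hz.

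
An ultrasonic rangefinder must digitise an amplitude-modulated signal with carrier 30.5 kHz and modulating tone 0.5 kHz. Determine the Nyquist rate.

62 kHz

AM sidebands sit at fc ± fm = 30 kHz and 31 kHz.
Highest-frequency component: 31 kHz.
Nyquist rate = 2 × 31 kHz = 62 kHz.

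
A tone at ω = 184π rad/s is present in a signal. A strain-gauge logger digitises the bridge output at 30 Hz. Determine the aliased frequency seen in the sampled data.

2 Hz

ω = 184π rad/s → f = ω/(2π) = 92 Hz.
92 Hz mod fs = 2 Hz.
2 Hz ≤ fs/2 = 15 Hz, appears at 2 Hz.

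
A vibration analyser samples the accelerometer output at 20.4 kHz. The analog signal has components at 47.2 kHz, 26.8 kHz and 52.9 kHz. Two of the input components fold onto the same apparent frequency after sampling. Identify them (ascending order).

26.8 kHz, 47.2 kHz

fs/2 = 10.2 kHz.
47.2 kHz mod fs = 6.4 kHz.
6.4 kHz ≤ fs/2 = 10.2 kHz, appears at 6.4 kHz.
26.8 kHz mod fs = 6.4 kHz.
6.4 kHz ≤ fs/2 = 10.2 kHz, appears at 6.4 kHz.
52.9 kHz mod fs = 12.1 kHz.
12.1 kHz > fs/2 = 10.2 kHz, folds to fs − 12.1 kHz = 8.3 kHz.
26.8 kHz and 47.2 kHz both map to 6.4 kHz.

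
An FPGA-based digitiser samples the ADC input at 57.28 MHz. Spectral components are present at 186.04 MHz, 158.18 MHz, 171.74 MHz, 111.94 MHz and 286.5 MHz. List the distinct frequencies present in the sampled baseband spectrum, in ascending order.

fs/2 = 28.64 MHz.
186.04 MHz mod fs = 14.2 MHz.
14.2 MHz ≤ fs/2 = 28.64 MHz, appears at 14.2 MHz.
158.18 MHz mod fs = 43.62 MHz.
43.62 MHz > fs/2 = 28.64 MHz, folds to fs − 43.62 MHz = 13.66 MHz.
171.74 MHz mod fs = 57.18 MHz.
57.18 MHz > fs/2 = 28.64 MHz, folds to fs − 57.18 MHz = 0.1 MHz.
111.94 MHz mod fs = 54.66 MHz.
54.66 MHz > fs/2 = 28.64 MHz, folds to fs − 54.66 MHz = 2.62 MHz.
286.5 MHz mod fs = 0.1 MHz.
0.1 MHz ≤ fs/2 = 28.64 MHz, appears at 0.1 MHz.
Distinct values: {0.1 MHz, 2.62 MHz, 13.66 MHz, 14.2 MHz}.

0.1 MHz, 2.62 MHz, 13.66 MHz, 14.2 MHz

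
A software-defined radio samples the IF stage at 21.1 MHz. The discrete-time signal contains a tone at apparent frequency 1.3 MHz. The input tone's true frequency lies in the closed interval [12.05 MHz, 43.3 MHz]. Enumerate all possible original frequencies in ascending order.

19.8 MHz, 22.4 MHz, 40.9 MHz

Frequencies that alias to 1.3 MHz are k·fs ± 1.3 MHz for integer k ≥ 0.
k=0: 1.3 MHz.
k=1: 19.8 MHz, 22.4 MHz.
k=2: 40.9 MHz, 43.5 MHz.
k=3: 62 MHz, 64.6 MHz.
Within [12.05 MHz, 43.3 MHz]: 19.8 MHz, 22.4 MHz, 40.9 MHz.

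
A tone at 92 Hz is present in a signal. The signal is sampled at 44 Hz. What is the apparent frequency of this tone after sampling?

4 Hz

92 Hz mod fs = 4 Hz.
4 Hz ≤ fs/2 = 22 Hz, appears at 4 Hz.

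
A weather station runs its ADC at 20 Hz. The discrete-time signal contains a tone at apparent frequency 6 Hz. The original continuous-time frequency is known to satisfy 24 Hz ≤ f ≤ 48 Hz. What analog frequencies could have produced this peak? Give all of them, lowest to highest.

Frequencies that alias to 6 Hz are k·fs ± 6 Hz for integer k ≥ 0.
k=0: 6 Hz.
k=1: 14 Hz, 26 Hz.
k=2: 34 Hz, 46 Hz.
k=3: 54 Hz, 66 Hz.
Within [24 Hz, 48 Hz]: 26 Hz, 34 Hz, 46 Hz.

26 Hz, 34 Hz, 46 Hz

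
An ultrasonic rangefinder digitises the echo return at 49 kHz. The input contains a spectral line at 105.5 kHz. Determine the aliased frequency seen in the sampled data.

105.5 kHz mod fs = 7.5 kHz.
7.5 kHz ≤ fs/2 = 24.5 kHz, appears at 7.5 kHz.

7.5 kHz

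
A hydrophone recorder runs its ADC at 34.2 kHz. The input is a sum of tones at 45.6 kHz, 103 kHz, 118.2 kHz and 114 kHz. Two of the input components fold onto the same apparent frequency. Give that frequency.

fs/2 = 17.1 kHz.
45.6 kHz mod fs = 11.4 kHz.
11.4 kHz ≤ fs/2 = 17.1 kHz, appears at 11.4 kHz.
103 kHz mod fs = 0.4 kHz.
0.4 kHz ≤ fs/2 = 17.1 kHz, appears at 0.4 kHz.
118.2 kHz mod fs = 15.6 kHz.
15.6 kHz ≤ fs/2 = 17.1 kHz, appears at 15.6 kHz.
114 kHz mod fs = 11.4 kHz.
11.4 kHz ≤ fs/2 = 17.1 kHz, appears at 11.4 kHz.
45.6 kHz and 114 kHz both map to 11.4 kHz.

11.4 kHz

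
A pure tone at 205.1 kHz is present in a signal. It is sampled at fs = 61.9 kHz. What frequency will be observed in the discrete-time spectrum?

205.1 kHz mod fs = 19.4 kHz.
19.4 kHz ≤ fs/2 = 30.95 kHz, appears at 19.4 kHz.

19.4 kHz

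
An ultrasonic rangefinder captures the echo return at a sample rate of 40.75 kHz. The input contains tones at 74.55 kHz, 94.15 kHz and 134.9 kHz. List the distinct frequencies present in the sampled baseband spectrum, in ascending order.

6.95 kHz, 12.65 kHz

fs/2 = 20.375 kHz.
74.55 kHz mod fs = 33.8 kHz.
33.8 kHz > fs/2 = 20.375 kHz, folds to fs − 33.8 kHz = 6.95 kHz.
94.15 kHz mod fs = 12.65 kHz.
12.65 kHz ≤ fs/2 = 20.375 kHz, appears at 12.65 kHz.
134.9 kHz mod fs = 12.65 kHz.
12.65 kHz ≤ fs/2 = 20.375 kHz, appears at 12.65 kHz.
Distinct values: {6.95 kHz, 12.65 kHz}.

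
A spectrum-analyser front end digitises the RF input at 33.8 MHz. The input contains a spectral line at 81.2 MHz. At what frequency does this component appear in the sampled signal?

81.2 MHz mod fs = 13.6 MHz.
13.6 MHz ≤ fs/2 = 16.9 MHz, appears at 13.6 MHz.

13.6 MHz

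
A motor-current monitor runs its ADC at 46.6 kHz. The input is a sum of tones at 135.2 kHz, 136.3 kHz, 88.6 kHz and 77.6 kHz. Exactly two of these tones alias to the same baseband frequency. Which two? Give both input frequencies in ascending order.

fs/2 = 23.3 kHz.
135.2 kHz mod fs = 42 kHz.
42 kHz > fs/2 = 23.3 kHz, folds to fs − 42 kHz = 4.6 kHz.
136.3 kHz mod fs = 43.1 kHz.
43.1 kHz > fs/2 = 23.3 kHz, folds to fs − 43.1 kHz = 3.5 kHz.
88.6 kHz mod fs = 42 kHz.
42 kHz > fs/2 = 23.3 kHz, folds to fs − 42 kHz = 4.6 kHz.
77.6 kHz mod fs = 31 kHz.
31 kHz > fs/2 = 23.3 kHz, folds to fs − 31 kHz = 15.6 kHz.
88.6 kHz and 135.2 kHz both map to 4.6 kHz.

88.6 kHz, 135.2 kHz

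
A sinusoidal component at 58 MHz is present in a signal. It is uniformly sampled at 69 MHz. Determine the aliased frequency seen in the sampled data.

11 MHz

58 MHz > fs/2 = 34.5 MHz, folds to fs − 58 MHz = 11 MHz.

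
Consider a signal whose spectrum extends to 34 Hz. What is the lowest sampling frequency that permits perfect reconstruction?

68 Hz

Nyquist rate = 2 × 34 Hz = 68 Hz.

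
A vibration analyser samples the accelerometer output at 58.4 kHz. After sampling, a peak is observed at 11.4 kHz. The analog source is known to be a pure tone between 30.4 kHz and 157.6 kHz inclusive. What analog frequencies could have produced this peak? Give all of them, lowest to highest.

Frequencies that alias to 11.4 kHz are k·fs ± 11.4 kHz for integer k ≥ 0.
k=0: 11.4 kHz.
k=1: 47 kHz, 69.8 kHz.
k=2: 105.4 kHz, 128.2 kHz.
k=3: 163.8 kHz, 186.6 kHz.
Within [30.4 kHz, 157.6 kHz]: 47 kHz, 69.8 kHz, 105.4 kHz, 128.2 kHz.

47 kHz, 69.8 kHz, 105.4 kHz, 128.2 kHz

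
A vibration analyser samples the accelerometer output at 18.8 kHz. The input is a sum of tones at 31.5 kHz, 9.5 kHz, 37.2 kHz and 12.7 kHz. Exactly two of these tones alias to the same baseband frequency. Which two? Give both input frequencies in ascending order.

12.7 kHz, 31.5 kHz

fs/2 = 9.4 kHz.
31.5 kHz mod fs = 12.7 kHz.
12.7 kHz > fs/2 = 9.4 kHz, folds to fs − 12.7 kHz = 6.1 kHz.
9.5 kHz > fs/2 = 9.4 kHz, folds to fs − 9.5 kHz = 9.3 kHz.
37.2 kHz mod fs = 18.4 kHz.
18.4 kHz > fs/2 = 9.4 kHz, folds to fs − 18.4 kHz = 0.4 kHz.
12.7 kHz > fs/2 = 9.4 kHz, folds to fs − 12.7 kHz = 6.1 kHz.
12.7 kHz and 31.5 kHz both map to 6.1 kHz.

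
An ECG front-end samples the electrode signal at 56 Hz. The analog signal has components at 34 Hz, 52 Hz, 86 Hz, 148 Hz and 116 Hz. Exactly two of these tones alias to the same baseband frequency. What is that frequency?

4 Hz

fs/2 = 28 Hz.
34 Hz > fs/2 = 28 Hz, folds to fs − 34 Hz = 22 Hz.
52 Hz > fs/2 = 28 Hz, folds to fs − 52 Hz = 4 Hz.
86 Hz mod fs = 30 Hz.
30 Hz > fs/2 = 28 Hz, folds to fs − 30 Hz = 26 Hz.
148 Hz mod fs = 36 Hz.
36 Hz > fs/2 = 28 Hz, folds to fs − 36 Hz = 20 Hz.
116 Hz mod fs = 4 Hz.
4 Hz ≤ fs/2 = 28 Hz, appears at 4 Hz.
52 Hz and 116 Hz both map to 4 Hz.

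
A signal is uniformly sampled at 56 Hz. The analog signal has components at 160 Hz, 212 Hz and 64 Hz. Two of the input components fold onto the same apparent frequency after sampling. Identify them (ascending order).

64 Hz, 160 Hz

fs/2 = 28 Hz.
160 Hz mod fs = 48 Hz.
48 Hz > fs/2 = 28 Hz, folds to fs − 48 Hz = 8 Hz.
212 Hz mod fs = 44 Hz.
44 Hz > fs/2 = 28 Hz, folds to fs − 44 Hz = 12 Hz.
64 Hz mod fs = 8 Hz.
8 Hz ≤ fs/2 = 28 Hz, appears at 8 Hz.
64 Hz and 160 Hz both map to 8 Hz.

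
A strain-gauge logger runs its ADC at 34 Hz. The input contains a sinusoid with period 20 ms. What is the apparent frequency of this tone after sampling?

16 Hz

T = 20 ms → f = 1/T = 50 Hz.
50 Hz mod fs = 16 Hz.
16 Hz ≤ fs/2 = 17 Hz, appears at 16 Hz.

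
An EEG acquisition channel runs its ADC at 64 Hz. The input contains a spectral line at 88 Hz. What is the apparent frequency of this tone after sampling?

88 Hz mod fs = 24 Hz.
24 Hz ≤ fs/2 = 32 Hz, appears at 24 Hz.

24 Hz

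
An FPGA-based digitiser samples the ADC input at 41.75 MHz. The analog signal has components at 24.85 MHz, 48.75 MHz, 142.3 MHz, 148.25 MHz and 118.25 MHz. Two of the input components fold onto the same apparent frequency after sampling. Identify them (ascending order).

fs/2 = 20.875 MHz.
24.85 MHz > fs/2 = 20.875 MHz, folds to fs − 24.85 MHz = 16.9 MHz.
48.75 MHz mod fs = 7 MHz.
7 MHz ≤ fs/2 = 20.875 MHz, appears at 7 MHz.
142.3 MHz mod fs = 17.05 MHz.
17.05 MHz ≤ fs/2 = 20.875 MHz, appears at 17.05 MHz.
148.25 MHz mod fs = 23 MHz.
23 MHz > fs/2 = 20.875 MHz, folds to fs − 23 MHz = 18.75 MHz.
118.25 MHz mod fs = 34.75 MHz.
34.75 MHz > fs/2 = 20.875 MHz, folds to fs − 34.75 MHz = 7 MHz.
48.75 MHz and 118.25 MHz both map to 7 MHz.

48.75 MHz, 118.25 MHz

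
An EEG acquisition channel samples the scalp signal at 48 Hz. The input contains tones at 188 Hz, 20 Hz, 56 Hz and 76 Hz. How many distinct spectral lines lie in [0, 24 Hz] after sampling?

3

fs/2 = 24 Hz.
188 Hz mod fs = 44 Hz.
44 Hz > fs/2 = 24 Hz, folds to fs − 44 Hz = 4 Hz.
20 Hz ≤ fs/2 = 24 Hz, passes unchanged.
56 Hz mod fs = 8 Hz.
8 Hz ≤ fs/2 = 24 Hz, appears at 8 Hz.
76 Hz mod fs = 28 Hz.
28 Hz > fs/2 = 24 Hz, folds to fs − 28 Hz = 20 Hz.
Distinct values: {4 Hz, 8 Hz, 20 Hz} → 3.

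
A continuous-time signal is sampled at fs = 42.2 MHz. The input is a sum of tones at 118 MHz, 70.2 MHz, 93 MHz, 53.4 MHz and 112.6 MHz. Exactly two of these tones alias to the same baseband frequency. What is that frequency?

fs/2 = 21.1 MHz.
118 MHz mod fs = 33.6 MHz.
33.6 MHz > fs/2 = 21.1 MHz, folds to fs − 33.6 MHz = 8.6 MHz.
70.2 MHz mod fs = 28 MHz.
28 MHz > fs/2 = 21.1 MHz, folds to fs − 28 MHz = 14.2 MHz.
93 MHz mod fs = 8.6 MHz.
8.6 MHz ≤ fs/2 = 21.1 MHz, appears at 8.6 MHz.
53.4 MHz mod fs = 11.2 MHz.
11.2 MHz ≤ fs/2 = 21.1 MHz, appears at 11.2 MHz.
112.6 MHz mod fs = 28.2 MHz.
28.2 MHz > fs/2 = 21.1 MHz, folds to fs − 28.2 MHz = 14 MHz.
93 MHz and 118 MHz both map to 8.6 MHz.

8.6 MHz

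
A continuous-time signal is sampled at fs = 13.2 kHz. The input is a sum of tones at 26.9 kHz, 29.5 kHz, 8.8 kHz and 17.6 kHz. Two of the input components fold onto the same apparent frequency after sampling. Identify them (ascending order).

fs/2 = 6.6 kHz.
26.9 kHz mod fs = 0.5 kHz.
0.5 kHz ≤ fs/2 = 6.6 kHz, appears at 0.5 kHz.
29.5 kHz mod fs = 3.1 kHz.
3.1 kHz ≤ fs/2 = 6.6 kHz, appears at 3.1 kHz.
8.8 kHz > fs/2 = 6.6 kHz, folds to fs − 8.8 kHz = 4.4 kHz.
17.6 kHz mod fs = 4.4 kHz.
4.4 kHz ≤ fs/2 = 6.6 kHz, appears at 4.4 kHz.
8.8 kHz and 17.6 kHz both map to 4.4 kHz.

8.8 kHz, 17.6 kHz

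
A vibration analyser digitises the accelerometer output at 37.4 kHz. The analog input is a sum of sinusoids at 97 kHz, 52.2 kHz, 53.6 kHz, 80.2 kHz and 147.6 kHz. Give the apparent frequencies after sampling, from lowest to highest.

2 kHz, 5.4 kHz, 14.8 kHz, 15.2 kHz, 16.2 kHz

fs/2 = 18.7 kHz.
97 kHz mod fs = 22.2 kHz.
22.2 kHz > fs/2 = 18.7 kHz, folds to fs − 22.2 kHz = 15.2 kHz.
52.2 kHz mod fs = 14.8 kHz.
14.8 kHz ≤ fs/2 = 18.7 kHz, appears at 14.8 kHz.
53.6 kHz mod fs = 16.2 kHz.
16.2 kHz ≤ fs/2 = 18.7 kHz, appears at 16.2 kHz.
80.2 kHz mod fs = 5.4 kHz.
5.4 kHz ≤ fs/2 = 18.7 kHz, appears at 5.4 kHz.
147.6 kHz mod fs = 35.4 kHz.
35.4 kHz > fs/2 = 18.7 kHz, folds to fs − 35.4 kHz = 2 kHz.
Distinct values: {2 kHz, 5.4 kHz, 14.8 kHz, 15.2 kHz, 16.2 kHz}.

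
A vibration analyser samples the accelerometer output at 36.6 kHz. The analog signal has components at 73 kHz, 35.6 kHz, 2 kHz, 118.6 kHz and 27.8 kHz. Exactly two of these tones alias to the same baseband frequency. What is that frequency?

8.8 kHz

fs/2 = 18.3 kHz.
73 kHz mod fs = 36.4 kHz.
36.4 kHz > fs/2 = 18.3 kHz, folds to fs − 36.4 kHz = 0.2 kHz.
35.6 kHz > fs/2 = 18.3 kHz, folds to fs − 35.6 kHz = 1 kHz.
2 kHz ≤ fs/2 = 18.3 kHz, passes unchanged.
118.6 kHz mod fs = 8.8 kHz.
8.8 kHz ≤ fs/2 = 18.3 kHz, appears at 8.8 kHz.
27.8 kHz > fs/2 = 18.3 kHz, folds to fs − 27.8 kHz = 8.8 kHz.
27.8 kHz and 118.6 kHz both map to 8.8 kHz.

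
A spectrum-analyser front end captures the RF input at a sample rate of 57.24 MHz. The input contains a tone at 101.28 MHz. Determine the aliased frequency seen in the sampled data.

13.2 MHz

101.28 MHz mod fs = 44.04 MHz.
44.04 MHz > fs/2 = 28.62 MHz, folds to fs − 44.04 MHz = 13.2 MHz.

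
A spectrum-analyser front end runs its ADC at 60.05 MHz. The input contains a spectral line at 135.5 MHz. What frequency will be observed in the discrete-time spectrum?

15.4 MHz

135.5 MHz mod fs = 15.4 MHz.
15.4 MHz ≤ fs/2 = 30.025 MHz, appears at 15.4 MHz.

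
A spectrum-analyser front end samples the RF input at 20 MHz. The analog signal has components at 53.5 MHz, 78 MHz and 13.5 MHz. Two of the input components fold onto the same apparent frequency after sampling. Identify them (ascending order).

fs/2 = 10 MHz.
53.5 MHz mod fs = 13.5 MHz.
13.5 MHz > fs/2 = 10 MHz, folds to fs − 13.5 MHz = 6.5 MHz.
78 MHz mod fs = 18 MHz.
18 MHz > fs/2 = 10 MHz, folds to fs − 18 MHz = 2 MHz.
13.5 MHz > fs/2 = 10 MHz, folds to fs − 13.5 MHz = 6.5 MHz.
13.5 MHz and 53.5 MHz both map to 6.5 MHz.

13.5 MHz, 53.5 MHz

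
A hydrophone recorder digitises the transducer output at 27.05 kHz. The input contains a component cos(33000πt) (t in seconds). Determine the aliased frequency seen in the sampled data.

ω = 33000π rad/s → f = ω/(2π) = 16500 Hz = 16.5 kHz.
16.5 kHz > fs/2 = 13.525 kHz, folds to fs − 16.5 kHz = 10.55 kHz.

10.55 kHz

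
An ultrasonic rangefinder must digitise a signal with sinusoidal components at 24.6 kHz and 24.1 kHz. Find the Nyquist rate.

49.2 kHz

Highest-frequency component: 24.6 kHz.
Nyquist rate = 2 × 24.6 kHz = 49.2 kHz.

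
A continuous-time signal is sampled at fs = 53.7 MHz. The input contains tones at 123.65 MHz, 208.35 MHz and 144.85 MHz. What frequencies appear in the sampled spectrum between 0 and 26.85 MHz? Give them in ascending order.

6.45 MHz, 16.25 MHz

fs/2 = 26.85 MHz.
123.65 MHz mod fs = 16.25 MHz.
16.25 MHz ≤ fs/2 = 26.85 MHz, appears at 16.25 MHz.
208.35 MHz mod fs = 47.25 MHz.
47.25 MHz > fs/2 = 26.85 MHz, folds to fs − 47.25 MHz = 6.45 MHz.
144.85 MHz mod fs = 37.45 MHz.
37.45 MHz > fs/2 = 26.85 MHz, folds to fs − 37.45 MHz = 16.25 MHz.
Distinct values: {6.45 MHz, 16.25 MHz}.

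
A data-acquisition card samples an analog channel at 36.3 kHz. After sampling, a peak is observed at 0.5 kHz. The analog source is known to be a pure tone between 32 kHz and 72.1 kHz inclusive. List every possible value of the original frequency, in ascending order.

35.8 kHz, 36.8 kHz, 72.1 kHz

Frequencies that alias to 0.5 kHz are k·fs ± 0.5 kHz for integer k ≥ 0.
k=0: 0.5 kHz.
k=1: 35.8 kHz, 36.8 kHz.
k=2: 72.1 kHz, 73.1 kHz.
k=3: 108.4 kHz, 109.4 kHz.
Within [32 kHz, 72.1 kHz]: 35.8 kHz, 36.8 kHz, 72.1 kHz.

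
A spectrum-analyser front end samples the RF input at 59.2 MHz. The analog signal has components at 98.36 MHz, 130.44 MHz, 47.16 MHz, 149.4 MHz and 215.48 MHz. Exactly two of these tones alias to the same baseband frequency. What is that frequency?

fs/2 = 29.6 MHz.
98.36 MHz mod fs = 39.16 MHz.
39.16 MHz > fs/2 = 29.6 MHz, folds to fs − 39.16 MHz = 20.04 MHz.
130.44 MHz mod fs = 12.04 MHz.
12.04 MHz ≤ fs/2 = 29.6 MHz, appears at 12.04 MHz.
47.16 MHz > fs/2 = 29.6 MHz, folds to fs − 47.16 MHz = 12.04 MHz.
149.4 MHz mod fs = 31 MHz.
31 MHz > fs/2 = 29.6 MHz, folds to fs − 31 MHz = 28.2 MHz.
215.48 MHz mod fs = 37.88 MHz.
37.88 MHz > fs/2 = 29.6 MHz, folds to fs − 37.88 MHz = 21.32 MHz.
47.16 MHz and 130.44 MHz both map to 12.04 MHz.

12.04 MHz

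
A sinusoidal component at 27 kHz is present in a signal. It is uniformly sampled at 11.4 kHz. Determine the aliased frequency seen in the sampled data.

27 kHz mod fs = 4.2 kHz.
4.2 kHz ≤ fs/2 = 5.7 kHz, appears at 4.2 kHz.

4.2 kHz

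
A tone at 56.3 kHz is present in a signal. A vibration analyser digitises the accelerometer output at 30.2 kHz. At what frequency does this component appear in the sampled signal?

56.3 kHz mod fs = 26.1 kHz.
26.1 kHz > fs/2 = 15.1 kHz, folds to fs − 26.1 kHz = 4.1 kHz.

4.1 kHz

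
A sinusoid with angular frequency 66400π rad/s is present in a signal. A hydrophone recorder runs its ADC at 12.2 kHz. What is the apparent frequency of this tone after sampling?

ω = 66400π rad/s → f = ω/(2π) = 33200 Hz = 33.2 kHz.
33.2 kHz mod fs = 8.8 kHz.
8.8 kHz > fs/2 = 6.1 kHz, folds to fs − 8.8 kHz = 3.4 kHz.

3.4 kHz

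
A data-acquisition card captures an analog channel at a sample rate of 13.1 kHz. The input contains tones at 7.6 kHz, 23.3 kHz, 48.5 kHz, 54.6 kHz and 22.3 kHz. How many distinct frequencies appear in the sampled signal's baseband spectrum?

fs/2 = 6.55 kHz.
7.6 kHz > fs/2 = 6.55 kHz, folds to fs − 7.6 kHz = 5.5 kHz.
23.3 kHz mod fs = 10.2 kHz.
10.2 kHz > fs/2 = 6.55 kHz, folds to fs − 10.2 kHz = 2.9 kHz.
48.5 kHz mod fs = 9.2 kHz.
9.2 kHz > fs/2 = 6.55 kHz, folds to fs − 9.2 kHz = 3.9 kHz.
54.6 kHz mod fs = 2.2 kHz.
2.2 kHz ≤ fs/2 = 6.55 kHz, appears at 2.2 kHz.
22.3 kHz mod fs = 9.2 kHz.
9.2 kHz > fs/2 = 6.55 kHz, folds to fs − 9.2 kHz = 3.9 kHz.
Distinct values: {2.2 kHz, 2.9 kHz, 3.9 kHz, 5.5 kHz} → 4.

4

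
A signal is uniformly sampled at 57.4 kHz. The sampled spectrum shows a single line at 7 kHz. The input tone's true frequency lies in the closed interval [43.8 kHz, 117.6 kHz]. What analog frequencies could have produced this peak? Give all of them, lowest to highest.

Frequencies that alias to 7 kHz are k·fs ± 7 kHz for integer k ≥ 0.
k=0: 7 kHz.
k=1: 50.4 kHz, 64.4 kHz.
k=2: 107.8 kHz, 121.8 kHz.
k=3: 165.2 kHz, 179.2 kHz.
Within [43.8 kHz, 117.6 kHz]: 50.4 kHz, 64.4 kHz, 107.8 kHz.

50.4 kHz, 64.4 kHz, 107.8 kHz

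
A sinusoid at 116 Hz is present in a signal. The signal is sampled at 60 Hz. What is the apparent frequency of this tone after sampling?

116 Hz mod fs = 56 Hz.
56 Hz > fs/2 = 30 Hz, folds to fs − 56 Hz = 4 Hz.

4 Hz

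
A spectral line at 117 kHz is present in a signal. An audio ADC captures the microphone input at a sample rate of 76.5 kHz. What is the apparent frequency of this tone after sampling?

36 kHz

117 kHz mod fs = 40.5 kHz.
40.5 kHz > fs/2 = 38.25 kHz, folds to fs − 40.5 kHz = 36 kHz.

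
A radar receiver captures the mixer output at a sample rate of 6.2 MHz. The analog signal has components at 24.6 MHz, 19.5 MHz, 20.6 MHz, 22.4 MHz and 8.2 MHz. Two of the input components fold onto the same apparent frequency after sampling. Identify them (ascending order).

fs/2 = 3.1 MHz.
24.6 MHz mod fs = 6 MHz.
6 MHz > fs/2 = 3.1 MHz, folds to fs − 6 MHz = 0.2 MHz.
19.5 MHz mod fs = 0.9 MHz.
0.9 MHz ≤ fs/2 = 3.1 MHz, appears at 0.9 MHz.
20.6 MHz mod fs = 2 MHz.
2 MHz ≤ fs/2 = 3.1 MHz, appears at 2 MHz.
22.4 MHz mod fs = 3.8 MHz.
3.8 MHz > fs/2 = 3.1 MHz, folds to fs − 3.8 MHz = 2.4 MHz.
8.2 MHz mod fs = 2 MHz.
2 MHz ≤ fs/2 = 3.1 MHz, appears at 2 MHz.
8.2 MHz and 20.6 MHz both map to 2 MHz.

8.2 MHz, 20.6 MHz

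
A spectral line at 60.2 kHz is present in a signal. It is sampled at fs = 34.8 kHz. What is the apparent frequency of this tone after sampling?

60.2 kHz mod fs = 25.4 kHz.
25.4 kHz > fs/2 = 17.4 kHz, folds to fs − 25.4 kHz = 9.4 kHz.

9.4 kHz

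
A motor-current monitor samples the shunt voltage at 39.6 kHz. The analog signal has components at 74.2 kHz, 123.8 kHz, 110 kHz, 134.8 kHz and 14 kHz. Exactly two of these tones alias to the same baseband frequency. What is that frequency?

5 kHz

fs/2 = 19.8 kHz.
74.2 kHz mod fs = 34.6 kHz.
34.6 kHz > fs/2 = 19.8 kHz, folds to fs − 34.6 kHz = 5 kHz.
123.8 kHz mod fs = 5 kHz.
5 kHz ≤ fs/2 = 19.8 kHz, appears at 5 kHz.
110 kHz mod fs = 30.8 kHz.
30.8 kHz > fs/2 = 19.8 kHz, folds to fs − 30.8 kHz = 8.8 kHz.
134.8 kHz mod fs = 16 kHz.
16 kHz ≤ fs/2 = 19.8 kHz, appears at 16 kHz.
14 kHz ≤ fs/2 = 19.8 kHz, passes unchanged.
74.2 kHz and 123.8 kHz both map to 5 kHz.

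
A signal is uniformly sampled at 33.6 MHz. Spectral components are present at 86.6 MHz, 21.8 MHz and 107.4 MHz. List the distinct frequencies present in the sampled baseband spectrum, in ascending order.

6.6 MHz, 11.8 MHz, 14.2 MHz

fs/2 = 16.8 MHz.
86.6 MHz mod fs = 19.4 MHz.
19.4 MHz > fs/2 = 16.8 MHz, folds to fs − 19.4 MHz = 14.2 MHz.
21.8 MHz > fs/2 = 16.8 MHz, folds to fs − 21.8 MHz = 11.8 MHz.
107.4 MHz mod fs = 6.6 MHz.
6.6 MHz ≤ fs/2 = 16.8 MHz, appears at 6.6 MHz.
Distinct values: {6.6 MHz, 11.8 MHz, 14.2 MHz}.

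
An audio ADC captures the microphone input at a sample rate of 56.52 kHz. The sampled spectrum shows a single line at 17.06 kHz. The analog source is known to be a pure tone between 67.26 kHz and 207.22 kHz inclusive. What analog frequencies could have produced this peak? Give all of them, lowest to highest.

Frequencies that alias to 17.06 kHz are k·fs ± 17.06 kHz for integer k ≥ 0.
k=0: 17.06 kHz.
k=1: 39.46 kHz, 73.58 kHz.
k=2: 95.98 kHz, 130.1 kHz.
k=3: 152.5 kHz, 186.62 kHz.
k=4: 209.02 kHz, 243.14 kHz.
Within [67.26 kHz, 207.22 kHz]: 73.58 kHz, 95.98 kHz, 130.1 kHz, 152.5 kHz, 186.62 kHz.

73.58 kHz, 95.98 kHz, 130.1 kHz, 152.5 kHz, 186.62 kHz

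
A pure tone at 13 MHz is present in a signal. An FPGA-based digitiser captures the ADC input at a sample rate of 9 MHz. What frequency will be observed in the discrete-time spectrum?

13 MHz mod fs = 4 MHz.
4 MHz ≤ fs/2 = 4.5 MHz, appears at 4 MHz.

4 MHz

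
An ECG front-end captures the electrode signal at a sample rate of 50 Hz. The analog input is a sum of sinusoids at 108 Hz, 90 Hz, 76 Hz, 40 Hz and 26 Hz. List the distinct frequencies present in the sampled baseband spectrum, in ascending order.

fs/2 = 25 Hz.
108 Hz mod fs = 8 Hz.
8 Hz ≤ fs/2 = 25 Hz, appears at 8 Hz.
90 Hz mod fs = 40 Hz.
40 Hz > fs/2 = 25 Hz, folds to fs − 40 Hz = 10 Hz.
76 Hz mod fs = 26 Hz.
26 Hz > fs/2 = 25 Hz, folds to fs − 26 Hz = 24 Hz.
40 Hz > fs/2 = 25 Hz, folds to fs − 40 Hz = 10 Hz.
26 Hz > fs/2 = 25 Hz, folds to fs − 26 Hz = 24 Hz.
Distinct values: {8 Hz, 10 Hz, 24 Hz}.

8 Hz, 10 Hz, 24 Hz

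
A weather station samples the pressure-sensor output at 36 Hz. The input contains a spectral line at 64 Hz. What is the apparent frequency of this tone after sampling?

64 Hz mod fs = 28 Hz.
28 Hz > fs/2 = 18 Hz, folds to fs − 28 Hz = 8 Hz.

8 Hz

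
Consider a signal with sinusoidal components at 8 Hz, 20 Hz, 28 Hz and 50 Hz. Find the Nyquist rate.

Highest-frequency component: 50 Hz.
Nyquist rate = 2 × 50 Hz = 100 Hz.

100 Hz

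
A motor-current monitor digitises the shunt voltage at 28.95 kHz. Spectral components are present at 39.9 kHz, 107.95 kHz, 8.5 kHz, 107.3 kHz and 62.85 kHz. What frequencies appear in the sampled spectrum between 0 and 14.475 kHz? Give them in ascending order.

fs/2 = 14.475 kHz.
39.9 kHz mod fs = 10.95 kHz.
10.95 kHz ≤ fs/2 = 14.475 kHz, appears at 10.95 kHz.
107.95 kHz mod fs = 21.1 kHz.
21.1 kHz > fs/2 = 14.475 kHz, folds to fs − 21.1 kHz = 7.85 kHz.
8.5 kHz ≤ fs/2 = 14.475 kHz, passes unchanged.
107.3 kHz mod fs = 20.45 kHz.
20.45 kHz > fs/2 = 14.475 kHz, folds to fs − 20.45 kHz = 8.5 kHz.
62.85 kHz mod fs = 4.95 kHz.
4.95 kHz ≤ fs/2 = 14.475 kHz, appears at 4.95 kHz.
Distinct values: {4.95 kHz, 7.85 kHz, 8.5 kHz, 10.95 kHz}.

4.95 kHz, 7.85 kHz, 8.5 kHz, 10.95 kHz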